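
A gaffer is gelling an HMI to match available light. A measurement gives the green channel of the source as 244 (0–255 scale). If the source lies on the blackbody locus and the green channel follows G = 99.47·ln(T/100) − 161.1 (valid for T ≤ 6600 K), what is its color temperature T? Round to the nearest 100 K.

5900 K

ln t = (244 + 161.1) / 99.47 = 4.0726.
t = e^4.0726 = 58.709.
T = 100·t = 5871 K → 5900 K to the nearest 100 K.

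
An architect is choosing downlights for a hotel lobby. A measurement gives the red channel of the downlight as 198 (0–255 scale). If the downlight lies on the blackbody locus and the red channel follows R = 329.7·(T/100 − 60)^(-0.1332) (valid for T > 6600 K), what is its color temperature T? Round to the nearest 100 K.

(t − 60)^(-0.1332) = 198/329.7 = 0.60055.
t − 60 = 0.60055^(1/-0.1332) = 0.60055^(-7.508) = 45.980, so t = 105.980.
T = 100·t = 10598 K → 10600 K to the nearest 100 K.

10600 K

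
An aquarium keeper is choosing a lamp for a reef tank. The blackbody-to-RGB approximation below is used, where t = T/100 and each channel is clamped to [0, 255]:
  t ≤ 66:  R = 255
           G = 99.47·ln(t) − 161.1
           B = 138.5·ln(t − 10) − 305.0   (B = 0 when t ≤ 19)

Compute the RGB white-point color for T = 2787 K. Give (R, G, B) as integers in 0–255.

t = 2787/100 = 27.87; the t ≤ 66 branch applies.
R = 255 by definition for t ≤ 66.
G = 99.47·ln 27.87 − 161.1 = 99.47·3.3276 − 161.1 = 169.891.
B = 138.5·ln(27.87 − 10) − 305.0 = 138.5·ln 17.87 − 305.0 = 138.5·2.8831 − 305.0 = 94.313.
Rounded: (255, 170, 94).

(255, 170, 94)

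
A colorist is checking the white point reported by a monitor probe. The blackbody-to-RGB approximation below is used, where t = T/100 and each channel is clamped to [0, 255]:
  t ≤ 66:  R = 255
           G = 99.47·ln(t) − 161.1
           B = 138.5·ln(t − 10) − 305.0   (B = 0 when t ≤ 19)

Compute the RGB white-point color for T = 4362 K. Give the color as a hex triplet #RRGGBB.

#FFD6B6

t = 4362/100 = 43.62; the t ≤ 66 branch applies.
R = 255 by definition for t ≤ 66.
G = 99.47·ln 43.62 − 161.1 = 99.47·3.7755 − 161.1 = 214.451.
B = 138.5·ln(43.62 − 10) − 305.0 = 138.5·ln 33.62 − 305.0 = 138.5·3.5151 − 305.0 = 181.844.
Rounded: (255, 214, 182).
In hex: #FFD6B6.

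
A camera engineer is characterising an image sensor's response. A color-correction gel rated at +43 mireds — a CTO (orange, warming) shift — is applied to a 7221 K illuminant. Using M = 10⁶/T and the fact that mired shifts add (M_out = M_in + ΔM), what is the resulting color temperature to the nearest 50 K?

5500 K

M_in = 10⁶/7221 = 138.48 mireds.
M_out = 138.48 + (+43) = 181.48 mireds.
T_out = 10⁶/181.48 = 5510.1 K → 5500 K.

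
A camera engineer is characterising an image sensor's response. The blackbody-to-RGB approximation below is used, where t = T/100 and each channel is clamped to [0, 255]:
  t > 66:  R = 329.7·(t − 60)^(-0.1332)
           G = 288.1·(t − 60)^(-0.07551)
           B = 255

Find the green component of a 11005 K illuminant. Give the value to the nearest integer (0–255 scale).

t = 11005/100 = 110.05; the t > 66 branch applies.
G = 288.1·(110.05 − 60)^(-0.07551) = 288.1·50.05^(-0.07551) = 288.1·0.74418 = 214.398.
Rounded: 214.

214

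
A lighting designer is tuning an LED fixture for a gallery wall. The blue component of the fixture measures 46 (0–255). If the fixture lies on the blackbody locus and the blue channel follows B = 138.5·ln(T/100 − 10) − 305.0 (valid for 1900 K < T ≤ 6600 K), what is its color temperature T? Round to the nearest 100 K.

ln(t − 10) = (46 + 305.0) / 138.5 = 2.5343.
t − 10 = e^2.5343 = 12.608, so t = 22.608.
T = 100·t = 2261 K → 2300 K to the nearest 100 K.

2300 K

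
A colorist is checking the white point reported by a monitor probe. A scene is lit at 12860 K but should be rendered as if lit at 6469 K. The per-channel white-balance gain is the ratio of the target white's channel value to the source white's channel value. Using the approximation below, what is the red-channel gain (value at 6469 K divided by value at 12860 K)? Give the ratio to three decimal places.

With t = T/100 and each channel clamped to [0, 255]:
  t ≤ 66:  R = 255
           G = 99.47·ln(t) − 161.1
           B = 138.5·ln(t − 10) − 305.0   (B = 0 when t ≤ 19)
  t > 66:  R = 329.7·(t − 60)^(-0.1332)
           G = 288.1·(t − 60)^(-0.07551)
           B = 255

1.358

At 12860 K (t = 128.6):
  R = 329.7·(128.6 − 60)^(-0.1332) = 329.7·68.6^(-0.1332) = 329.7·0.56938 = 187.724.
At 6469 K (t = 64.69):
  R = 255 by definition for t ≤ 66.
Gain = 255.000 / 187.724 = 1.3584 → 1.358.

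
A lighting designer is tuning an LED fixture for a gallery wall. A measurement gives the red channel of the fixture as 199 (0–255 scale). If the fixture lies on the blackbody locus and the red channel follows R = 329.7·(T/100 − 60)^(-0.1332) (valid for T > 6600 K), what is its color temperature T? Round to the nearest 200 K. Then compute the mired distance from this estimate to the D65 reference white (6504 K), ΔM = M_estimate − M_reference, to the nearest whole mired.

(t − 60)^(-0.1332) = 199/329.7 = 0.60358.
t − 60 = 0.60358^(1/-0.1332) = 0.60358^(-7.508) = 44.273, so t = 104.273.
T = 100·t = 10427 K → 10400 K to the nearest 200 K.
M_estimate = 10⁶/10400 = 96.15; M_reference = 10⁶/6504 = 153.75.
ΔM = 96.15 − 153.75 = -57.60 → -58 mireds.

-58 mireds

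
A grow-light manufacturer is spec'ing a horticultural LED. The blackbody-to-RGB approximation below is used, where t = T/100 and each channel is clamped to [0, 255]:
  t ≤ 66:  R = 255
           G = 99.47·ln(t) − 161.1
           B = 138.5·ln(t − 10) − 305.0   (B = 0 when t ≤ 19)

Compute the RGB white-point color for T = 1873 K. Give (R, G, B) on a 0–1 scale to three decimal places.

(1.000, 0.511, 0.000)

t = 1873/100 = 18.73; the t ≤ 66 branch applies.
R = 255 by definition for t ≤ 66.
G = 99.47·ln 18.73 − 161.1 = 99.47·2.9301 − 161.1 = 130.360.
t = 18.73 ≤ 19, so B = 0.
Dividing each by 255: (1.0000, 0.5112, 0.0000) → (1.000, 0.511, 0.000).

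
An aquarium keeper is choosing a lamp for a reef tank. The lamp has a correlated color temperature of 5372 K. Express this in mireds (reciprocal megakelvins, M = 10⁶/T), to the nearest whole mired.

186 mireds

M = 10⁶ / 5372 = 186.150 → 186 mireds.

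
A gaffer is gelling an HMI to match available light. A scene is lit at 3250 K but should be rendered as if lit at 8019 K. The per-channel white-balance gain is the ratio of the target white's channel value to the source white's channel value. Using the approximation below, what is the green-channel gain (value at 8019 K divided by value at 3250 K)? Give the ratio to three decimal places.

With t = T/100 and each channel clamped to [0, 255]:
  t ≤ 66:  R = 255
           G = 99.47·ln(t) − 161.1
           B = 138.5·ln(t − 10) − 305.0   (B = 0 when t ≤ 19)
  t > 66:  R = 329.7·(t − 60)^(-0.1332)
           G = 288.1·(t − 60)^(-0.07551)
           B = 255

1.240

At 3250 K (t = 32.5):
  G = 99.47·ln 32.5 − 161.1 = 99.47·3.4812 − 161.1 = 185.179.
At 8019 K (t = 80.19):
  G = 288.1·(80.19 − 60)^(-0.07551) = 288.1·20.19^(-0.07551) = 288.1·0.79698 = 229.611.
Gain = 229.611 / 185.179 = 1.2399 → 1.240.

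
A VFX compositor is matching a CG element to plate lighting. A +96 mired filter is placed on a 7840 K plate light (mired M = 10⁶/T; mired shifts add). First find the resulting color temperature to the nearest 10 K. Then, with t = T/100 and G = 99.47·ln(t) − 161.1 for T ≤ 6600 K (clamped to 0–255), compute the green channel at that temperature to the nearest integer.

M_in = 10⁶/7840 = 127.55; M_out = 127.55 + (+96) = 223.55.
T_out = 10⁶/223.55 = 4473.3 K → 4470 K; t = 44.7.
G = 99.47·ln 44.7 − 161.1 = 99.47·3.8000 − 161.1 = 216.883.
Rounded: 217.

217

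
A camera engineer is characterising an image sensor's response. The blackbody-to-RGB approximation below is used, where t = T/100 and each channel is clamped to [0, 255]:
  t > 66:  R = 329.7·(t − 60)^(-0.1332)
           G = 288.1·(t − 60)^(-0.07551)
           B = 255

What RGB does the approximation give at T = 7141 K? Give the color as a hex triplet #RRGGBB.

t = 7141/100 = 71.41; the t > 66 branch applies.
R = 329.7·(71.41 − 60)^(-0.1332) = 329.7·11.41^(-0.1332) = 329.7·0.72305 = 238.390.
G = 288.1·(71.41 − 60)^(-0.07551) = 288.1·11.41^(-0.07551) = 288.1·0.83208 = 239.722.
B = 255 by definition for t > 66.
Rounded: (238, 240, 255).
In hex: #EEF0FF.

#EEF0FF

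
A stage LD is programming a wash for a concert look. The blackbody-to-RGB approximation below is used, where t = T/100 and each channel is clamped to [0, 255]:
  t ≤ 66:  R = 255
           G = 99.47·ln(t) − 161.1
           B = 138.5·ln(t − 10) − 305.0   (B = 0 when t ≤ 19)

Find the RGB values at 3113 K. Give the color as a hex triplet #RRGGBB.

#FFB576

t = 3113/100 = 31.13; the t ≤ 66 branch applies.
R = 255 by definition for t ≤ 66.
G = 99.47·ln 31.13 − 161.1 = 99.47·3.4382 − 161.1 = 180.895.
B = 138.5·ln(31.13 − 10) − 305.0 = 138.5·ln 21.13 − 305.0 = 138.5·3.0507 − 305.0 = 117.521.
Rounded: (255, 181, 118).
In hex: #FFB576.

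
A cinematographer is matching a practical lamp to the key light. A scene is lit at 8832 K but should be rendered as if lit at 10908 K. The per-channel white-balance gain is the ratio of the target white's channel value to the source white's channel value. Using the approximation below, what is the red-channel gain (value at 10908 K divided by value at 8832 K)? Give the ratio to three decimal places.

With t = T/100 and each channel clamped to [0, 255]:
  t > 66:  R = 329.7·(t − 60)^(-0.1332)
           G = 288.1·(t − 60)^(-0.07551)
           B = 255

At 8832 K (t = 88.32):
  R = 329.7·(88.32 − 60)^(-0.1332) = 329.7·28.32^(-0.1332) = 329.7·0.64059 = 211.203.
At 10908 K (t = 109.08):
  R = 329.7·(109.08 − 60)^(-0.1332) = 329.7·49.08^(-0.1332) = 329.7·0.59535 = 196.287.
Gain = 196.287 / 211.203 = 0.9294 → 0.929.

0.929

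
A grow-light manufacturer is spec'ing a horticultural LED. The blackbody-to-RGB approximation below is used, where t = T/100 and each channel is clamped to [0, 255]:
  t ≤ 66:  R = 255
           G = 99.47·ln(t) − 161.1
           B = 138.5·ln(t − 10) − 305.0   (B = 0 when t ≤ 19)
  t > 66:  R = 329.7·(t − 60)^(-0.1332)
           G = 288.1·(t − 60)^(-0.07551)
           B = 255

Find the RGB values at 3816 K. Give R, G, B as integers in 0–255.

R=255, G=201, B=157

t = 3816/100 = 38.16; the t ≤ 66 branch applies.
R = 255 by definition for t ≤ 66.
G = 99.47·ln 38.16 − 161.1 = 99.47·3.6418 − 161.1 = 201.149.
B = 138.5·ln(38.16 − 10) − 305.0 = 138.5·ln 28.16 − 305.0 = 138.5·3.3379 − 305.0 = 157.300.
Rounded: (255, 201, 157).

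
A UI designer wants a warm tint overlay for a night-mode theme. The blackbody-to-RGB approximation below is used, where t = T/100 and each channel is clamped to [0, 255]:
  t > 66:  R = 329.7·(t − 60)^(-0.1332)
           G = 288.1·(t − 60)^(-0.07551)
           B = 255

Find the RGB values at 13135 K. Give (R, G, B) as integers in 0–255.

(187, 209, 255)

t = 13135/100 = 131.35; the t > 66 branch applies.
R = 329.7·(131.35 − 60)^(-0.1332) = 329.7·71.35^(-0.1332) = 329.7·0.56641 = 186.744.
G = 288.1·(131.35 − 60)^(-0.07551) = 288.1·71.35^(-0.07551) = 288.1·0.72452 = 208.734.
B = 255 by definition for t > 66.
Rounded: (187, 209, 255).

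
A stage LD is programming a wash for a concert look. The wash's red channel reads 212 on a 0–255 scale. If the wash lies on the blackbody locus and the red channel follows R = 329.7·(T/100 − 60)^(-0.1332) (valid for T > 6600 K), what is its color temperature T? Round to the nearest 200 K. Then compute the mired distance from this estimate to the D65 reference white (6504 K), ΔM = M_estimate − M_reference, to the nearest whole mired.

-40 mireds

(t − 60)^(-0.1332) = 212/329.7 = 0.64301.
t − 60 = 0.64301^(1/-0.1332) = 0.64301^(-7.508) = 27.530, so t = 87.530.
T = 100·t = 8753 K → 8800 K to the nearest 200 K.
M_estimate = 10⁶/8800 = 113.64; M_reference = 10⁶/6504 = 153.75.
ΔM = 113.64 − 153.75 = -40.12 → -40 mireds.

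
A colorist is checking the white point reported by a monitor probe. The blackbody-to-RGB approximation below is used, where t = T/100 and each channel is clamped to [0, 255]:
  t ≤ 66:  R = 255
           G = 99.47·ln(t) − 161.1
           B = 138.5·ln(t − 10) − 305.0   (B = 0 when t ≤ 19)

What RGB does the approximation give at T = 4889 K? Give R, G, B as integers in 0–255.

t = 4889/100 = 48.89; the t ≤ 66 branch applies.
R = 255 by definition for t ≤ 66.
G = 99.47·ln 48.89 − 161.1 = 99.47·3.8896 − 161.1 = 225.796.
B = 138.5·ln(48.89 − 10) − 305.0 = 138.5·ln 38.89 − 305.0 = 138.5·3.6607 − 305.0 = 202.012.
Rounded: (255, 226, 202).

R=255, G=226, B=202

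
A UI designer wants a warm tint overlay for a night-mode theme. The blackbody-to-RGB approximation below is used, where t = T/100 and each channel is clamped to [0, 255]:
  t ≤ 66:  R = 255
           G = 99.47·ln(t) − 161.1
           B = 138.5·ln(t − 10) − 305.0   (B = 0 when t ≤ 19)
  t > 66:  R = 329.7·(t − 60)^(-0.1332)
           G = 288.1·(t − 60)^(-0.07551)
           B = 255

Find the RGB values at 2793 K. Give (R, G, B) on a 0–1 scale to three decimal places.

t = 2793/100 = 27.93; the t ≤ 66 branch applies.
R = 255 by definition for t ≤ 66.
G = 99.47·ln 27.93 − 161.1 = 99.47·3.3297 − 161.1 = 170.105.
B = 138.5·ln(27.93 − 10) − 305.0 = 138.5·ln 17.93 − 305.0 = 138.5·2.8865 − 305.0 = 94.777.
Dividing each by 255: (1.0000, 0.6671, 0.3717) → (1.000, 0.667, 0.372).

(1.000, 0.667, 0.372)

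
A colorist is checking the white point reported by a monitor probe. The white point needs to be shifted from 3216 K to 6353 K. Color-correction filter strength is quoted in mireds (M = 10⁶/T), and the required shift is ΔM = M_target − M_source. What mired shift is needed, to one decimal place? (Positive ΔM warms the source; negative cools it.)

M_source = 10⁶/3216 = 310.945; M_target = 10⁶/6353 = 157.406.
ΔM = 157.406 − 310.945 = -153.539 → -153.5 mireds, a cooling shift.

-153.5 mireds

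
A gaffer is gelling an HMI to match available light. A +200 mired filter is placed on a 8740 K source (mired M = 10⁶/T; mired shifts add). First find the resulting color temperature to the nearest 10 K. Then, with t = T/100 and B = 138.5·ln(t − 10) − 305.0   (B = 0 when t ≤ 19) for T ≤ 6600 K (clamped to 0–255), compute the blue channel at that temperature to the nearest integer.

M_in = 10⁶/8740 = 114.42; M_out = 114.42 + (+200) = 314.42.
T_out = 10⁶/314.42 = 3180.5 K → 3180 K; t = 31.8.
B = 138.5·ln(31.8 − 10) − 305.0 = 138.5·ln 21.8 − 305.0 = 138.5·3.0819 − 305.0 = 121.845.
Rounded: 122.

122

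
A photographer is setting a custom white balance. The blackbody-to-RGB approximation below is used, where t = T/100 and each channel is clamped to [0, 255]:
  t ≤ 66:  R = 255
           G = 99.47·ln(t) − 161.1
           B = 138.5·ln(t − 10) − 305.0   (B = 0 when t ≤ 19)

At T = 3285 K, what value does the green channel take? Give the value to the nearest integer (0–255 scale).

186

t = 3285/100 = 32.85; the t ≤ 66 branch applies.
G = 99.47·ln 32.85 − 161.1 = 99.47·3.4920 − 161.1 = 186.244.
Rounded: 186.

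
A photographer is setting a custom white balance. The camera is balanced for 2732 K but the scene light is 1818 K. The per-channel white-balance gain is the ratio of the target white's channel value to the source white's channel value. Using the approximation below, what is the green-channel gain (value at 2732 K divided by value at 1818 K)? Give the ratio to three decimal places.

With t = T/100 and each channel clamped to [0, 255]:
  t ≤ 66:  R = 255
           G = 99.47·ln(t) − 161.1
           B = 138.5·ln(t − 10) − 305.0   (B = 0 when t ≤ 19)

1.318

At 1818 K (t = 18.18):
  G = 99.47·ln 18.18 − 161.1 = 99.47·2.9003 − 161.1 = 127.395.
At 2732 K (t = 27.32):
  G = 99.47·ln 27.32 − 161.1 = 99.47·3.3076 − 161.1 = 167.909.
Gain = 167.909 / 127.395 = 1.3180 → 1.318.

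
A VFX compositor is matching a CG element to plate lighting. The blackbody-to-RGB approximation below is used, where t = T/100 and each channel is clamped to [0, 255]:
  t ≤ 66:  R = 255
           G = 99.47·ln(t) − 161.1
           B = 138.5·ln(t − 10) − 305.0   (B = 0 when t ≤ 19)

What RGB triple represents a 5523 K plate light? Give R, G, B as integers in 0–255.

R=255, G=238, B=223

t = 5523/100 = 55.23; the t ≤ 66 branch applies.
R = 255 by definition for t ≤ 66.
G = 99.47·ln 55.23 − 161.1 = 99.47·4.0115 − 161.1 = 237.925.
B = 138.5·ln(55.23 − 10) − 305.0 = 138.5·ln 45.23 − 305.0 = 138.5·3.8118 − 305.0 = 222.929.
Rounded: (255, 238, 223).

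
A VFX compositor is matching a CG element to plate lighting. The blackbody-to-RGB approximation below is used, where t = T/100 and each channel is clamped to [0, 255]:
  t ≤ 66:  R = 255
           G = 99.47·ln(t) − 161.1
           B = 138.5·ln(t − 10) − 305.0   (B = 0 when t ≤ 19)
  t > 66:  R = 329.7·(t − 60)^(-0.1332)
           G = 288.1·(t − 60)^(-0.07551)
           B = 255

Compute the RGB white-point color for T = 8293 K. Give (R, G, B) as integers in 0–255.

t = 8293/100 = 82.93; the t > 66 branch applies.
R = 329.7·(82.93 − 60)^(-0.1332) = 329.7·22.93^(-0.1332) = 329.7·0.65886 = 217.227.
G = 288.1·(82.93 − 60)^(-0.07551) = 288.1·22.93^(-0.07551) = 288.1·0.78936 = 227.415.
B = 255 by definition for t > 66.
Rounded: (217, 227, 255).

(217, 227, 255)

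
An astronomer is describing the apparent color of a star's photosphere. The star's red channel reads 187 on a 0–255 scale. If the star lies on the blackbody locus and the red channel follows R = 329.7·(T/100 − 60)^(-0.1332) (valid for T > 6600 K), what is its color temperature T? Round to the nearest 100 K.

13100 K

(t − 60)^(-0.1332) = 187/329.7 = 0.56718.
t − 60 = 0.56718^(1/-0.1332) = 0.56718^(-7.508) = 70.620, so t = 130.620.
T = 100·t = 13062 K → 13100 K to the nearest 100 K.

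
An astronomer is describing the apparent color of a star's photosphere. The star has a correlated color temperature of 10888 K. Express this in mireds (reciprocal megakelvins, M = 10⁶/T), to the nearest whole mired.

92 mireds

M = 10⁶ / 10888 = 91.844 → 92 mireds.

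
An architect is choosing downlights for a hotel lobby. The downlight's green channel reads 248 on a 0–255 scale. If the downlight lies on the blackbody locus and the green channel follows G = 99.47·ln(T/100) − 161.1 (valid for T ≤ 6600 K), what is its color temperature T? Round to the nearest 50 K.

6100 K

ln t = (248 + 161.1) / 99.47 = 4.1128.
t = e^4.1128 = 61.117.
T = 100·t = 6112 K → 6100 K to the nearest 50 K.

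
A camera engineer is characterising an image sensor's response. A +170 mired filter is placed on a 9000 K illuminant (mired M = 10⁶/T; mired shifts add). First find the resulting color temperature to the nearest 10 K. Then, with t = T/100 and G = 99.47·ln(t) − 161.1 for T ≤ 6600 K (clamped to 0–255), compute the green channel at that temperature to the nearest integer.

194

M_in = 10⁶/9000 = 111.11; M_out = 111.11 + (+170) = 281.11.
T_out = 10⁶/281.11 = 3557.3 K → 3560 K; t = 35.6.
G = 99.47·ln 35.6 − 161.1 = 99.47·3.5723 − 161.1 = 194.241.
Rounded: 194.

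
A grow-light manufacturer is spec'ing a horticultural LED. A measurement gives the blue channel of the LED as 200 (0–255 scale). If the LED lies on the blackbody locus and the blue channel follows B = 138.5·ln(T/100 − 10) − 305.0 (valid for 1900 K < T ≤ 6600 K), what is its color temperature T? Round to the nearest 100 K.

ln(t − 10) = (200 + 305.0) / 138.5 = 3.6462.
t − 10 = e^3.6462 = 38.329, so t = 48.329.
T = 100·t = 4833 K → 4800 K to the nearest 100 K.

4800 K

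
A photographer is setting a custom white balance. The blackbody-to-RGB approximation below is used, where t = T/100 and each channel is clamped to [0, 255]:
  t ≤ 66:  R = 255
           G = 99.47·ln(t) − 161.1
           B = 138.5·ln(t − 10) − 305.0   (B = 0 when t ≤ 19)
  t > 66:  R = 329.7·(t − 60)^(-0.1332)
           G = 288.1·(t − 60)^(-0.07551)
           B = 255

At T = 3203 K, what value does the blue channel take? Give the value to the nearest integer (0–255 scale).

t = 3203/100 = 32.03; the t ≤ 66 branch applies.
B = 138.5·ln(32.03 − 10) − 305.0 = 138.5·ln 22.03 − 305.0 = 138.5·3.0924 − 305.0 = 123.298.
Rounded: 123.

123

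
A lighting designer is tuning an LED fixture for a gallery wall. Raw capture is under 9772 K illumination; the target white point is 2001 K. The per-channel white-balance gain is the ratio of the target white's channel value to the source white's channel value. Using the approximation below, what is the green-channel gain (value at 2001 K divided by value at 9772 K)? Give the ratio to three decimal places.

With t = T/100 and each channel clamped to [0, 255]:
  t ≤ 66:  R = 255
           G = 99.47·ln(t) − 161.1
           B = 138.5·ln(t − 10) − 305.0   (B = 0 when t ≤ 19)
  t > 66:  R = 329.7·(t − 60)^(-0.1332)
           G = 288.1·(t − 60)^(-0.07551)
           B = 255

At 9772 K (t = 97.72):
  G = 288.1·(97.72 − 60)^(-0.07551) = 288.1·37.72^(-0.07551) = 288.1·0.76024 = 219.026.
At 2001 K (t = 20.01):
  G = 99.47·ln 20.01 − 161.1 = 99.47·2.9962 − 161.1 = 136.935.
Gain = 136.935 / 219.026 = 0.6252 → 0.625.

0.625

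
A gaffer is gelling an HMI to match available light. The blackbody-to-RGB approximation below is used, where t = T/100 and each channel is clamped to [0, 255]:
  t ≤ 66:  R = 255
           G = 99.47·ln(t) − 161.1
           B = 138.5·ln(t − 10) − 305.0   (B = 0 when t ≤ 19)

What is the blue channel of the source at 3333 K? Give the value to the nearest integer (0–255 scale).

131

t = 3333/100 = 33.33; the t ≤ 66 branch applies.
B = 138.5·ln(33.33 − 10) − 305.0 = 138.5·ln 23.33 − 305.0 = 138.5·3.1497 − 305.0 = 131.239.
Rounded: 131.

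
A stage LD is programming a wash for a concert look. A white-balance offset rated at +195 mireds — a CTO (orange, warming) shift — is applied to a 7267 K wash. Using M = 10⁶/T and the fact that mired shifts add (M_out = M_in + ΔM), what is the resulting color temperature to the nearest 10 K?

M_in = 10⁶/7267 = 137.61 mireds.
M_out = 137.61 + (+195) = 332.61 mireds.
T_out = 10⁶/332.61 = 3006.5 K → 3010 K.

3010 K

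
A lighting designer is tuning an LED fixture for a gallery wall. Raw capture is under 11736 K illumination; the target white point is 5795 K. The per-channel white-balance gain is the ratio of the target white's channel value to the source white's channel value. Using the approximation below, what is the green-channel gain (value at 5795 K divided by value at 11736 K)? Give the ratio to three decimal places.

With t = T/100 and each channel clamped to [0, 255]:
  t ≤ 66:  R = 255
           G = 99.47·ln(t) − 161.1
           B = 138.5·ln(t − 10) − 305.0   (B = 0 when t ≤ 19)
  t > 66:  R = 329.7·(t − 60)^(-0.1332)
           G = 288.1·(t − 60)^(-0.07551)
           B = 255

At 11736 K (t = 117.36):
  G = 288.1·(117.36 − 60)^(-0.07551) = 288.1·57.36^(-0.07551) = 288.1·0.73656 = 212.203.
At 5795 K (t = 57.95):
  G = 99.47·ln 57.95 − 161.1 = 99.47·4.0596 − 161.1 = 242.706.
Gain = 242.706 / 212.203 = 1.1437 → 1.144.

1.144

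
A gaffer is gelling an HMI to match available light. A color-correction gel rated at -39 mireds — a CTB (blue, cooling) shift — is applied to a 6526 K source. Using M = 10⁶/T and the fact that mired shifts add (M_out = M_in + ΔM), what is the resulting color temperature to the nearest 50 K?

8750 K

M_in = 10⁶/6526 = 153.23 mireds.
M_out = 153.23 + (-39) = 114.23 mireds.
T_out = 10⁶/114.23 = 8754.0 K → 8750 K.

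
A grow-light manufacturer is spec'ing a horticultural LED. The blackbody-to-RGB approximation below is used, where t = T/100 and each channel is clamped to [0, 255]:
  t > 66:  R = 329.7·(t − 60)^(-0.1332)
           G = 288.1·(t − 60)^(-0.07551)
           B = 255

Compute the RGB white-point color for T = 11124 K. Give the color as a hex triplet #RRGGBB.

t = 11124/100 = 111.24; the t > 66 branch applies.
R = 329.7·(111.24 − 60)^(-0.1332) = 329.7·51.24^(-0.1332) = 329.7·0.59194 = 195.164.
G = 288.1·(111.24 − 60)^(-0.07551) = 288.1·51.24^(-0.07551) = 288.1·0.74286 = 214.018.
B = 255 by definition for t > 66.
Rounded: (195, 214, 255).
In hex: #C3D6FF.

#C3D6FF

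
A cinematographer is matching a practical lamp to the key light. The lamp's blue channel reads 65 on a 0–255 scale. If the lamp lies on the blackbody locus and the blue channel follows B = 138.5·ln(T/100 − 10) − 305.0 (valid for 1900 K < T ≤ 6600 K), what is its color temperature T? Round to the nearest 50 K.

2450 K

ln(t − 10) = (65 + 305.0) / 138.5 = 2.6715.
t − 10 = e^2.6715 = 14.461, so t = 24.461.
T = 100·t = 2446 K → 2450 K to the nearest 50 K.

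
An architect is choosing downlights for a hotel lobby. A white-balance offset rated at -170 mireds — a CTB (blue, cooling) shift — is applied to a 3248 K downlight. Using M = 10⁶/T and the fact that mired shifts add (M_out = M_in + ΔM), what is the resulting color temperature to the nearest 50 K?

7250 K

M_in = 10⁶/3248 = 307.88 mireds.
M_out = 307.88 + (-170) = 137.88 mireds.
T_out = 10⁶/137.88 = 7252.6 K → 7250 K.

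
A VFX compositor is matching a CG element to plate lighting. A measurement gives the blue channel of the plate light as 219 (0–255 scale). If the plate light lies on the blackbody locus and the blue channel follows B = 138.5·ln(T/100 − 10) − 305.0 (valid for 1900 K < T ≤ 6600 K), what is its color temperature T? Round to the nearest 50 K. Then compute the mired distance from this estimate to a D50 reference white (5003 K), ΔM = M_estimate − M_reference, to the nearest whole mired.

ln(t − 10) = (219 + 305.0) / 138.5 = 3.7834.
t − 10 = e^3.7834 = 43.965, so t = 53.965.
T = 100·t = 5396 K → 5400 K to the nearest 50 K.
M_estimate = 10⁶/5400 = 185.19; M_reference = 10⁶/5003 = 199.88.
ΔM = 185.19 − 199.88 = -14.69 → -15 mireds.

-15 mireds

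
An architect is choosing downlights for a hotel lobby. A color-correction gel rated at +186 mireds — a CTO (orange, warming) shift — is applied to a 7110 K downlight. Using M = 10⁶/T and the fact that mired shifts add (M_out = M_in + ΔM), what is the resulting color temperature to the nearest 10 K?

M_in = 10⁶/7110 = 140.65 mireds.
M_out = 140.65 + (+186) = 326.65 mireds.
T_out = 10⁶/326.65 = 3061.4 K → 3060 K.

3060 K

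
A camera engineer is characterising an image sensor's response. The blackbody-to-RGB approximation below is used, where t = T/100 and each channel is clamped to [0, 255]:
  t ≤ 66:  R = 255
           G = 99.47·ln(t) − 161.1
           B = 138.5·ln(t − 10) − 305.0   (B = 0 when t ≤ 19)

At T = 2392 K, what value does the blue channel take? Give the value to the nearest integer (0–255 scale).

60

t = 2392/100 = 23.92; the t ≤ 66 branch applies.
B = 138.5·ln(23.92 − 10) − 305.0 = 138.5·ln 13.92 − 305.0 = 138.5·2.6333 − 305.0 = 59.716.
Rounded: 60.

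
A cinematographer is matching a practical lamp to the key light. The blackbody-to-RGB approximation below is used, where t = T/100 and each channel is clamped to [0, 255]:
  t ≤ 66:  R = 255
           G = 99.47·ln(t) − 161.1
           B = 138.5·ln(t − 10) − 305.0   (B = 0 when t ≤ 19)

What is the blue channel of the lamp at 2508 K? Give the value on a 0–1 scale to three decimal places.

0.278

t = 2508/100 = 25.08; the t ≤ 66 branch applies.
B = 138.5·ln(25.08 − 10) − 305.0 = 138.5·ln 15.08 − 305.0 = 138.5·2.7134 − 305.0 = 70.802.
On a 0–1 scale: 70.802/255 = 0.2777 → 0.278.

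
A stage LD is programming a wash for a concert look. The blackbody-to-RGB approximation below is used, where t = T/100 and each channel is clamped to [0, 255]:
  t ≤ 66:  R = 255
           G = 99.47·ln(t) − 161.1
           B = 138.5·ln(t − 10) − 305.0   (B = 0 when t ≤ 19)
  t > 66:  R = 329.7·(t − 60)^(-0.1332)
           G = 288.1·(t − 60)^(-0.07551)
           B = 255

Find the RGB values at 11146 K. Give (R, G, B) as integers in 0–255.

(195, 214, 255)

t = 11146/100 = 111.46; the t > 66 branch applies.
R = 329.7·(111.46 − 60)^(-0.1332) = 329.7·51.46^(-0.1332) = 329.7·0.59161 = 195.052.
G = 288.1·(111.46 − 60)^(-0.07551) = 288.1·51.46^(-0.07551) = 288.1·0.74262 = 213.949.
B = 255 by definition for t > 66.
Rounded: (195, 214, 255).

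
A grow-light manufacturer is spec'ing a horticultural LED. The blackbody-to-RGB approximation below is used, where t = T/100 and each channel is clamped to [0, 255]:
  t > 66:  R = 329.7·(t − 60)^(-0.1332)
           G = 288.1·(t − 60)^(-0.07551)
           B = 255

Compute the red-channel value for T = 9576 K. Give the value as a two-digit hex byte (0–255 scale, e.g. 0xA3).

0xCD

t = 9576/100 = 95.76; the t > 66 branch applies.
R = 329.7·(95.76 − 60)^(-0.1332) = 329.7·35.76^(-0.1332) = 329.7·0.62099 = 204.742.
Rounded: 205; in hex, 0xCD.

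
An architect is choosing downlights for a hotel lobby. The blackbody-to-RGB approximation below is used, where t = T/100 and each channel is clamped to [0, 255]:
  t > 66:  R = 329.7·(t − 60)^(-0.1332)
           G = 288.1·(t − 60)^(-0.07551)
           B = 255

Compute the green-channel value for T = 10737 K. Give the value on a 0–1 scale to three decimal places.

0.844

t = 10737/100 = 107.37; the t > 66 branch applies.
G = 288.1·(107.37 − 60)^(-0.07551) = 288.1·47.37^(-0.07551) = 288.1·0.74728 = 215.291.
On a 0–1 scale: 215.291/255 = 0.8443 → 0.844.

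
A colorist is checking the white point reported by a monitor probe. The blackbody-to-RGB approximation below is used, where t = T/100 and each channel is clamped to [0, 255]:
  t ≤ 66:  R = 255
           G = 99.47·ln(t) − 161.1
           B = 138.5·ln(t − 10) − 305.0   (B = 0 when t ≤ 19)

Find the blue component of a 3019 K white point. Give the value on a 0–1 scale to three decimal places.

0.436

t = 3019/100 = 30.19; the t ≤ 66 branch applies.
B = 138.5·ln(30.19 − 10) − 305.0 = 138.5·ln 20.19 − 305.0 = 138.5·3.0052 − 305.0 = 111.218.
On a 0–1 scale: 111.218/255 = 0.4362 → 0.436.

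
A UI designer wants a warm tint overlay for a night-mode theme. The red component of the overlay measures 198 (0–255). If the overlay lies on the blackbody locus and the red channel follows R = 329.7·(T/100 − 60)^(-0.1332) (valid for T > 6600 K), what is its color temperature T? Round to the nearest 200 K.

(t − 60)^(-0.1332) = 198/329.7 = 0.60055.
t − 60 = 0.60055^(1/-0.1332) = 0.60055^(-7.508) = 45.980, so t = 105.980.
T = 100·t = 10598 K → 10600 K to the nearest 200 K.

10600 K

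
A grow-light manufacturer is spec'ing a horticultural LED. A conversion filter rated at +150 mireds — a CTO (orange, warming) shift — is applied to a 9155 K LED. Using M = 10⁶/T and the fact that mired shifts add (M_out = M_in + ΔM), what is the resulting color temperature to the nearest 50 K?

3850 K

M_in = 10⁶/9155 = 109.23 mireds.
M_out = 109.23 + (+150) = 259.23 mireds.
T_out = 10⁶/259.23 = 3857.6 K → 3850 K.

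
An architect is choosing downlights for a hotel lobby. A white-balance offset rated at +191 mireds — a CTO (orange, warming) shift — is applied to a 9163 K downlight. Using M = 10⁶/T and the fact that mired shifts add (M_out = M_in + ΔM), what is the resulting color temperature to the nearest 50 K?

3350 K

M_in = 10⁶/9163 = 109.13 mireds.
M_out = 109.13 + (+191) = 300.13 mireds.
T_out = 10⁶/300.13 = 3331.8 K → 3350 K.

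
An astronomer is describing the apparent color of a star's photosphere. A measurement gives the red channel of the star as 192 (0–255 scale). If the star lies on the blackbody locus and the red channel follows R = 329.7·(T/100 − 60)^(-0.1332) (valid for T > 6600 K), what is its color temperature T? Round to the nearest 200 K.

(t − 60)^(-0.1332) = 192/329.7 = 0.58235.
t − 60 = 0.58235^(1/-0.1332) = 0.58235^(-7.508) = 57.929, so t = 117.929.
T = 100·t = 11793 K → 11800 K to the nearest 200 K.

11800 K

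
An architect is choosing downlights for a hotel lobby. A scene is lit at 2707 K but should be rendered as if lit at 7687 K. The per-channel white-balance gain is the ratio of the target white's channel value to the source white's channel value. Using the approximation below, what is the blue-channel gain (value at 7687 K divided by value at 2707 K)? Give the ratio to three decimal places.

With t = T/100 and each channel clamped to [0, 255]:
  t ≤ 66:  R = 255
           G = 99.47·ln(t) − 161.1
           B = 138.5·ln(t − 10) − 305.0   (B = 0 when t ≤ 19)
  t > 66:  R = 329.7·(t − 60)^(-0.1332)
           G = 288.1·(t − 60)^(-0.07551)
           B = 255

At 2707 K (t = 27.07):
  B = 138.5·ln(27.07 − 10) − 305.0 = 138.5·ln 17.07 − 305.0 = 138.5·2.8373 − 305.0 = 87.969.
At 7687 K (t = 76.87):
  B = 255 by definition for t > 66.
Gain = 255.000 / 87.969 = 2.8987 → 2.899.

2.899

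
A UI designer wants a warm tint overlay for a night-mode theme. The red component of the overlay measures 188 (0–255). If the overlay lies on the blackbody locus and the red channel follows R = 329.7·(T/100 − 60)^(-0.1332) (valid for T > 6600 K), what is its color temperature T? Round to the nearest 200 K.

12800 K

(t − 60)^(-0.1332) = 188/329.7 = 0.57022.
t − 60 = 0.57022^(1/-0.1332) = 0.57022^(-7.508) = 67.848, so t = 127.848.
T = 100·t = 12785 K → 12800 K to the nearest 200 K.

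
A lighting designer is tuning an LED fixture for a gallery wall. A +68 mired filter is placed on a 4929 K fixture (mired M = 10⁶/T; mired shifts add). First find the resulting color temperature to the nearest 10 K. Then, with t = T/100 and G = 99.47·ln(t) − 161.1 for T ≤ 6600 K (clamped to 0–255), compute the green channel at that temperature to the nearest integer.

198

M_in = 10⁶/4929 = 202.88; M_out = 202.88 + (+68) = 270.88.
T_out = 10⁶/270.88 = 3691.7 K → 3690 K; t = 36.9.
G = 99.47·ln 36.9 − 161.1 = 99.47·3.6082 − 161.1 = 197.809.
Rounded: 198.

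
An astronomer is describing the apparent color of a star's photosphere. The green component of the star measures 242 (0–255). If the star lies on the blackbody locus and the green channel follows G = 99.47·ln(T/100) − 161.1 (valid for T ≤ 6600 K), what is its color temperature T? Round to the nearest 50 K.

5750 K

ln t = (242 + 161.1) / 99.47 = 4.0525.
t = e^4.0525 = 57.540.
T = 100·t = 5754 K → 5750 K to the nearest 50 K.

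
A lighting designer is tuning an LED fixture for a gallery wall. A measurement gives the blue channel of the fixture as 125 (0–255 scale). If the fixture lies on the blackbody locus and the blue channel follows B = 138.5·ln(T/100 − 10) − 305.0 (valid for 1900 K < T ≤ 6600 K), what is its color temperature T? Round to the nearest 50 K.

3250 K

ln(t − 10) = (125 + 305.0) / 138.5 = 3.1047.
t − 10 = e^3.1047 = 22.302, so t = 32.302.
T = 100·t = 3230 K → 3250 K to the nearest 50 K.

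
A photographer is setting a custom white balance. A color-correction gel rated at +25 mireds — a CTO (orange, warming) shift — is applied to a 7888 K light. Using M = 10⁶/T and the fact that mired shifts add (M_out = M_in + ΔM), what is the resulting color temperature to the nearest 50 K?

6600 K

M_in = 10⁶/7888 = 126.77 mireds.
M_out = 126.77 + (+25) = 151.77 mireds.
T_out = 10⁶/151.77 = 6588.7 K → 6600 K.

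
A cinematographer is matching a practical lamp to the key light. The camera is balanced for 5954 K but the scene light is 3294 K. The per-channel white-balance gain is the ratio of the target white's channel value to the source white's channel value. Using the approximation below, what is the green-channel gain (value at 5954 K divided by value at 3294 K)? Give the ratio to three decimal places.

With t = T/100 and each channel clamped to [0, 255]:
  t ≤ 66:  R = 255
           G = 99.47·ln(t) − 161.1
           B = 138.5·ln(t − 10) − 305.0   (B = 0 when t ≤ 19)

1.316

At 3294 K (t = 32.94):
  G = 99.47·ln 32.94 − 161.1 = 99.47·3.4947 − 161.1 = 186.517.
At 5954 K (t = 59.54):
  G = 99.47·ln 59.54 − 161.1 = 99.47·4.0866 − 161.1 = 245.399.
Gain = 245.399 / 186.517 = 1.3157 → 1.316.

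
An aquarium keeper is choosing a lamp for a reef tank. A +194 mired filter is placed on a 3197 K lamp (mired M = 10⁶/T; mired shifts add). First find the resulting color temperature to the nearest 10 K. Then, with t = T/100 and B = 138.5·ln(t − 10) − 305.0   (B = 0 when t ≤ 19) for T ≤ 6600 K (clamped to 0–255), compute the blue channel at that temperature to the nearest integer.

M_in = 10⁶/3197 = 312.79; M_out = 312.79 + (+194) = 506.79.
T_out = 10⁶/506.79 = 1973.2 K → 1970 K; t = 19.7.
B = 138.5·ln(19.7 − 10) − 305.0 = 138.5·ln 9.7 − 305.0 = 138.5·2.2721 − 305.0 = 9.689.
Rounded: 10.

10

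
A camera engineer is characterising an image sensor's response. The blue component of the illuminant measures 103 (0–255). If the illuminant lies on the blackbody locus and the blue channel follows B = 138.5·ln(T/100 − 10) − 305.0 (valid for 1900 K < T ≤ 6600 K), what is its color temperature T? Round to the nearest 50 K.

ln(t − 10) = (103 + 305.0) / 138.5 = 2.9458.
t − 10 = e^2.9458 = 19.027, so t = 29.027.
T = 100·t = 2903 K → 2900 K to the nearest 50 K.

2900 K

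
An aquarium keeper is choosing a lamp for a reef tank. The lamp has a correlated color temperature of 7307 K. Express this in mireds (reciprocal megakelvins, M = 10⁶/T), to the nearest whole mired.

137 mireds

M = 10⁶ / 7307 = 136.855 → 137 mireds.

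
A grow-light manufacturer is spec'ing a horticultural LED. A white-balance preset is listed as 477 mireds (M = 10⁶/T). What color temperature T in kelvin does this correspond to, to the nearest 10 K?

T = 10⁶ / 477 = 2096.44 K → 2100 K.

2100 K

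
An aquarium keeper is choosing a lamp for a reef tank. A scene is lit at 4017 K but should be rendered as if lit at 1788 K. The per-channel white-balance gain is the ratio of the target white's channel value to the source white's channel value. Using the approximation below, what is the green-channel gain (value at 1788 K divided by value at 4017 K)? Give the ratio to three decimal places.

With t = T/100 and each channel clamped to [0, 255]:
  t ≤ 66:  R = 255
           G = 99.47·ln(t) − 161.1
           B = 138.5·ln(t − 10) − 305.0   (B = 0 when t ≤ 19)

0.610

At 4017 K (t = 40.17):
  G = 99.47·ln 40.17 − 161.1 = 99.47·3.6931 − 161.1 = 206.255.
At 1788 K (t = 17.88):
  G = 99.47·ln 17.88 − 161.1 = 99.47·2.8837 − 161.1 = 125.740.
Gain = 125.740 / 206.255 = 0.6096 → 0.610.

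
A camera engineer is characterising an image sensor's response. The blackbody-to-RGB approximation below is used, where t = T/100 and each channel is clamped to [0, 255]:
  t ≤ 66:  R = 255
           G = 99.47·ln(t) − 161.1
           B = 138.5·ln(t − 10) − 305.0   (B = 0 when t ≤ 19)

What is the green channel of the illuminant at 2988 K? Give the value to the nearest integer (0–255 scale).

177

t = 2988/100 = 29.88; the t ≤ 66 branch applies.
G = 99.47·ln 29.88 − 161.1 = 99.47·3.3972 − 161.1 = 176.818.
Rounded: 177.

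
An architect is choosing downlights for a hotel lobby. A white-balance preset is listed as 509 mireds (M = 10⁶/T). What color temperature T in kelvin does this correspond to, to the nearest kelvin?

1965 K

T = 10⁶ / 509 = 1964.64 K → 1965 K.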